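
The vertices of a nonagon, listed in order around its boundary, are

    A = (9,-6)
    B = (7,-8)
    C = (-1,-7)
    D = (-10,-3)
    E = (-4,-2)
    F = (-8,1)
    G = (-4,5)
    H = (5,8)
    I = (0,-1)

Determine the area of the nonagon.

127.5

Apply the shoelace formula: 2A = Σ (x_i·y_{i+1} − x_{i+1}·y_i), indices taken mod 9.
A→B: (9)(-8) − (7)(-6) = -30
B→C: (7)(-7) − (-1)(-8) = -57
C→D: (-1)(-3) − (-10)(-7) = -67
D→E: (-10)(-2) − (-4)(-3) = 8
E→F: (-4)(1) − (-8)(-2) = -20
F→G: (-8)(5) − (-4)(1) = -36
G→H: (-4)(8) − (5)(5) = -57
H→I: (5)(-1) − (0)(8) = -5
I→A: (0)(-6) − (9)(-1) = 9
Σ = -255
Area = |Σ|/2 = 127.5.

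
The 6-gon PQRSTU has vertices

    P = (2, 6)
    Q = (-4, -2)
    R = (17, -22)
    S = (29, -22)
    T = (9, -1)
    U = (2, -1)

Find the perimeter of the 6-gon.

|PQ| = √((-6)² + (-8)²) = √100 = 10
|QR| = √((21)² + (-20)²) = √841 = 29
|RS| = √((12)² + (0)²) = √144 = 12
|ST| = √((-20)² + (21)²) = √841 = 29
|TU| = √((-7)² + (0)²) = √49 = 7
|UP| = √((0)² + (7)²) = √49 = 7
Perimeter = 10 + 29 + 12 + 29 + 7 + 7 = 94.

94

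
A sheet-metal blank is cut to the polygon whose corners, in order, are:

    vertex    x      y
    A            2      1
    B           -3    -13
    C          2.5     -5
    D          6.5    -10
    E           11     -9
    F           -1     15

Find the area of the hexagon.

Cross-terms: -23, 47.5, 7.5, 51.5, 156, -31  ⇒  Σ = 208.5
Area = |Σ|/2 = 104.25.

104.25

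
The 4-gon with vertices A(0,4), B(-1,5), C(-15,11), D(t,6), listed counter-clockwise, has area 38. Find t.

Write out the shoelace sum; only the two edges meeting at D involve t:
2·Area = [((-15)·6 − t·11) + (t·4 − 0·6)] + 68
       = -7·t + -22 = 76
⇒ t = -14.

-14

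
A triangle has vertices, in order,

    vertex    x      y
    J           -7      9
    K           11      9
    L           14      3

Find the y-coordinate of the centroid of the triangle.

Apply the shoelace (surveyor's) formula. First the cross-terms c_i = x_i·y_{i+1} − x_{i+1}·y_i:
  -162, -93, 147  ⇒  2A = -108, A = -54.
Then Σ (y_i + y_{i+1})·c_i = -2268, so ȳ = -2268 / (6·(-54)) = 7.

7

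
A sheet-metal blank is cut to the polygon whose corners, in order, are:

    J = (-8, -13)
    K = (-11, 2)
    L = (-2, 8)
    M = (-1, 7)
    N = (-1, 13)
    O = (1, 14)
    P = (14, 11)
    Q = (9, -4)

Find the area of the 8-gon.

385.5

Apply the shoelace (surveyor's) formula: 2A = Σ (x_i·y_{i+1} − x_{i+1}·y_i), indices taken mod 8.
Σ = (-159) + (-84) + (-6) + (-6) + (-27) + (-185) + (-155) + (-149) = -771
Area = |Σ|/2 = 385.5.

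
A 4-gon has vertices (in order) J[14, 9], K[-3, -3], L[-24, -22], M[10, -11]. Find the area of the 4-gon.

353.5

Apply the shoelace formula: 2A = Σ (x_i·y_{i+1} − x_{i+1}·y_i), indices taken mod 4.
Cross-terms: -15, -6, 484, 244  ⇒  Σ = 707
Area = |Σ|/2 = 353.5.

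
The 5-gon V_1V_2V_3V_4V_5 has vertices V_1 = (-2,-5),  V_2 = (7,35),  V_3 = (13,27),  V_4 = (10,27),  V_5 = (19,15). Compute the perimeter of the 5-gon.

|V_1V_2| = √((9)² + (40)²) = √1681 = 41
|V_2V_3| = √((6)² + (-8)²) = √100 = 10
|V_3V_4| = √((-3)² + (0)²) = √9 = 3
|V_4V_5| = √((9)² + (-12)²) = √225 = 15
|V_5V_1| = √((-21)² + (-20)²) = √841 = 29
Perimeter = 41 + 10 + 3 + 15 + 29 = 98.

98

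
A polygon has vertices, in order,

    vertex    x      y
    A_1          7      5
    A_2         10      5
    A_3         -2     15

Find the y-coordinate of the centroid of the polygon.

Apply the surveyor's formula. First the cross-terms c_i = x_i·y_{i+1} − x_{i+1}·y_i:
  -15, 160, -115  ⇒  2A = 30, A = 15.
Then Σ (y_i + y_{i+1})·c_i = 750, so ȳ = 750 / (6·15) = 25/3.

25/3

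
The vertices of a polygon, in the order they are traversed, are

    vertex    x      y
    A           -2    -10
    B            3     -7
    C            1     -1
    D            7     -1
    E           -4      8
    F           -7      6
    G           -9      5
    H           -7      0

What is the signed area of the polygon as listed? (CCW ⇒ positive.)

131

Cross-terms: 44, 4, 6, 52, 32, 19, 35, 70  ⇒  Σ = 262
Signed area = Σ/2 = 131 (positive ⇒ counter-clockwise traversal).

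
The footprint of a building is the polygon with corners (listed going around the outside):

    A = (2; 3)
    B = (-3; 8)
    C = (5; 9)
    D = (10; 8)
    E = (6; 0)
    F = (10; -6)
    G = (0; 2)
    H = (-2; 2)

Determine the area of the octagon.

Apply the shoelace formula: 2A = Σ (x_i·y_{i+1} − x_{i+1}·y_i), indices taken mod 8.
Σ = (25) + (-67) + (-50) + (-48) + (-36) + (20) + (4) + (-10) = -162
Area = |Σ|/2 = 81.

81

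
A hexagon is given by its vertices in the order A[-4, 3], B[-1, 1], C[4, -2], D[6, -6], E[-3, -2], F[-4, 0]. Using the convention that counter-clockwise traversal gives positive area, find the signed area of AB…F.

-32.5

A→B: (-4)(1) − (-1)(3) = -1
B→C: (-1)(-2) − (4)(1) = -2
C→D: (4)(-6) − (6)(-2) = -12
D→E: (6)(-2) − (-3)(-6) = -30
E→F: (-3)(0) − (-4)(-2) = -8
F→A: (-4)(3) − (-4)(0) = -12
Σ = -65
Signed area = Σ/2 = -32.5 (negative ⇒ clockwise traversal).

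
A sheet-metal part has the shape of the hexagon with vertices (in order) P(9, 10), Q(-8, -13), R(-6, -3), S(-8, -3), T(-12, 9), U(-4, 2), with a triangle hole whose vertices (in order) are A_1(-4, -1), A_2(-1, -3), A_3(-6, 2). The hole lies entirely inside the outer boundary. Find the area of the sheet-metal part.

Outer boundary:
Apply the shoelace formula: 2A = Σ (x_i·y_{i+1} − x_{i+1}·y_i), indices taken mod 6.
Σ = (-37) + (-54) + (-6) + (-108) + (12) + (-58) = -251
Area = |Σ|/2 = 125.5.
Hole:
Apply the surveyor's formula: 2A = Σ (x_i·y_{i+1} − x_{i+1}·y_i), indices taken mod 3.
A_1→A_2: (-4)(-3) − (-1)(-1) = 11
A_2→A_3: (-1)(2) − (-6)(-3) = -20
A_3→A_1: (-6)(-1) − (-4)(2) = 14
Σ = 5
Area = |Σ|/2 = 2.5.
Net area = 125.5 − 2.5 = 123.

123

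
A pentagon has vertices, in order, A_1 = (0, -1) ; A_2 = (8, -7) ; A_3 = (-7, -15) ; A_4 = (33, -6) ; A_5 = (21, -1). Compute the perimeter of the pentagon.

|A_1A_2| = √((8)² + (-6)²) = √100 = 10
|A_2A_3| = √((-15)² + (-8)²) = √289 = 17
|A_3A_4| = √((40)² + (9)²) = √1681 = 41
|A_4A_5| = √((-12)² + (5)²) = √169 = 13
|A_5A_1| = √((-21)² + (0)²) = √441 = 21
Perimeter = 10 + 17 + 41 + 13 + 21 = 102.

102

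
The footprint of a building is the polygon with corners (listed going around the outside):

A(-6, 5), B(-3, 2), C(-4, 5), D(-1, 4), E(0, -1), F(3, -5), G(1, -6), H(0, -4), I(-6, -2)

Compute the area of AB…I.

Apply the shoelace (surveyor's) formula: 2A = Σ (x_i·y_{i+1} − x_{i+1}·y_i), indices taken mod 9.
Cross-terms: 3, -7, -11, 1, 3, -13, -4, -24, -42  ⇒  Σ = -94
Area = |Σ|/2 = 47.

47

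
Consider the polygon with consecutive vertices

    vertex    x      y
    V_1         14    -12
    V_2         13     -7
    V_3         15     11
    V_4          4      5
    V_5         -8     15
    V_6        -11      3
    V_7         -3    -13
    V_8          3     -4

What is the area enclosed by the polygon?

400.5

Apply the shoelace (surveyor's) formula: 2A = Σ (x_i·y_{i+1} − x_{i+1}·y_i), indices taken mod 8.
Cross-terms: 58, 248, 31, 100, 141, 152, 51, 20  ⇒  Σ = 801
Area = |Σ|/2 = 400.5.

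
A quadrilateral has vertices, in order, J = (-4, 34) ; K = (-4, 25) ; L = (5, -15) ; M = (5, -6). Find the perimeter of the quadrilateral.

|JK| = √((0)² + (-9)²) = √81 = 9
|KL| = √((9)² + (-40)²) = √1681 = 41
|LM| = √((0)² + (9)²) = √81 = 9
|MJ| = √((-9)² + (40)²) = √1681 = 41
Perimeter = 9 + 41 + 9 + 41 = 100.

100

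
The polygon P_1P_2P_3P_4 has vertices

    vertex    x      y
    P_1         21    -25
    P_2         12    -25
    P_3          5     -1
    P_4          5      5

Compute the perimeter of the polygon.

|P_1P_2| = √((-9)² + (0)²) = √81 = 9
|P_2P_3| = √((-7)² + (24)²) = √625 = 25
|P_3P_4| = √((0)² + (6)²) = √36 = 6
|P_4P_1| = √((16)² + (-30)²) = √1156 = 34
Perimeter = 9 + 25 + 6 + 34 = 74.

74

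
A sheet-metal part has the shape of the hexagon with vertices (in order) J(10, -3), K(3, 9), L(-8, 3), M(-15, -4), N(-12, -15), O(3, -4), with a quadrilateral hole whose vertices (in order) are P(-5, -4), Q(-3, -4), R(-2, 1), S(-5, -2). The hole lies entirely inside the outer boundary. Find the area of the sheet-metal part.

Outer boundary:
Apply the shoelace (surveyor's) formula: 2A = Σ (x_i·y_{i+1} − x_{i+1}·y_i), indices taken mod 6.
Σ = (99) + (81) + (77) + (177) + (93) + (31) = 558
Area = |Σ|/2 = 279.
Hole:
P→Q: (-5)(-4) − (-3)(-4) = 8
Q→R: (-3)(1) − (-2)(-4) = -11
R→S: (-2)(-2) − (-5)(1) = 9
S→P: (-5)(-4) − (-5)(-2) = 10
Σ = 16
Area = |Σ|/2 = 8.
Net area = 279 − 8 = 271.

271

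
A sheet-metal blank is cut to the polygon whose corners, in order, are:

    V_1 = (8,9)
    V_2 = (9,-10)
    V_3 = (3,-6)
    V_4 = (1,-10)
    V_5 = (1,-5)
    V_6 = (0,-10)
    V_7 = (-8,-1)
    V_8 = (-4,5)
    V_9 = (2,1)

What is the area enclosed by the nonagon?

171

Apply Gauss's area formula: 2A = Σ (x_i·y_{i+1} − x_{i+1}·y_i), indices taken mod 9.
Σ = (-161) + (-24) + (-24) + (5) + (-10) + (-80) + (-44) + (-14) + (10) = -342
Area = |Σ|/2 = 171.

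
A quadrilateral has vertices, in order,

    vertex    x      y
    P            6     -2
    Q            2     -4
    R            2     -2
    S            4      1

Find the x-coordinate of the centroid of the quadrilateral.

56/15

Apply the shoelace (surveyor's) formula. First the cross-terms c_i = x_i·y_{i+1} − x_{i+1}·y_i:
  -20, 4, 10, -14  ⇒  2A = -20, A = -10.
Then Σ (x_i + x_{i+1})·c_i = -224, so x̄ = -224 / (6·(-10)) = 56/15.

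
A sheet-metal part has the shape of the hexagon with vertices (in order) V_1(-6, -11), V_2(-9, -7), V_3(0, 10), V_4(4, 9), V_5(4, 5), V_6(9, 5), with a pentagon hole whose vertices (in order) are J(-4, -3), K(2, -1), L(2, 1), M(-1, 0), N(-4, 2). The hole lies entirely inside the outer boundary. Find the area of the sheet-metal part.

132

Outer boundary:
Apply the surveyor's formula: 2A = Σ (x_i·y_{i+1} − x_{i+1}·y_i), indices taken mod 6.
Cross-terms: -57, -90, -40, -16, -25, -69  ⇒  Σ = -297
Area = |Σ|/2 = 148.5.
Hole:
Apply Gauss's area formula: 2A = Σ (x_i·y_{i+1} − x_{i+1}·y_i), indices taken mod 5.
Cross-terms: 10, 4, 1, -2, 20  ⇒  Σ = 33
Area = |Σ|/2 = 16.5.
Net area = 148.5 − 16.5 = 132.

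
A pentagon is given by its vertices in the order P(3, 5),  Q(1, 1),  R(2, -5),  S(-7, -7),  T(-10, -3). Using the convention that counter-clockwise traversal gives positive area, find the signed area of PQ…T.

-74

Apply the shoelace (surveyor's) formula: 2A = Σ (x_i·y_{i+1} − x_{i+1}·y_i), indices taken mod 5.
Cross-terms: -2, -7, -49, -49, -41  ⇒  Σ = -148
Signed area = Σ/2 = -74 (negative ⇒ clockwise traversal).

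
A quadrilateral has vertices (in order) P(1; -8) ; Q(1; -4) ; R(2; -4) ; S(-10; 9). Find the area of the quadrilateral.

Apply Gauss's area formula: 2A = Σ (x_i·y_{i+1} − x_{i+1}·y_i), indices taken mod 4.
Σ = (4) + (4) + (-22) + (71) = 57
Area = |Σ|/2 = 28.5.

28.5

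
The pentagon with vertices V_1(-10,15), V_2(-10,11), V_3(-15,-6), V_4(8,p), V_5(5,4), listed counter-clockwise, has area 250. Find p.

The doubled signed area Σ (x_i y_{i+1} − x_{i+1} y_i) is linear in p.
With p=0 it equals 460; the coefficient of p is -20 (from the two edges through V_4).
So -20·p + 460 = 2·250 = 500 ⇒ p = -2.

-2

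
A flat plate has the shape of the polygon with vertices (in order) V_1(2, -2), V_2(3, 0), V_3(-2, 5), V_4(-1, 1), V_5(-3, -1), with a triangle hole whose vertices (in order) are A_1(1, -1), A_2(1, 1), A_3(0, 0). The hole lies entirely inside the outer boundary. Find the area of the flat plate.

17

Outer boundary:
Cross-terms: 6, 15, 3, 4, 8  ⇒  Σ = 36
Area = |Σ|/2 = 18.
Hole:
Σ = (2) + (0) + (0) = 2
Area = |Σ|/2 = 1.
Net area = 18 − 1 = 17.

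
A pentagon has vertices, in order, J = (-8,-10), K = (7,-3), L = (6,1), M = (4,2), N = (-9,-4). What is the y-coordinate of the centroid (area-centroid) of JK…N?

-688/187

Apply the shoelace formula. First the cross-terms c_i = x_i·y_{i+1} − x_{i+1}·y_i:
  94, 25, 8, 2, 58  ⇒  2A = 187, A = 93.5.
Then Σ (y_i + y_{i+1})·c_i = -2064, so ȳ = -2064 / (6·93.5) = -688/187.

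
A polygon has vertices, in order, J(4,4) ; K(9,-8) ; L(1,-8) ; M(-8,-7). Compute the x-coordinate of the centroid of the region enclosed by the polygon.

337/207

Apply the shoelace formula. First the cross-terms c_i = x_i·y_{i+1} − x_{i+1}·y_i:
  -68, -64, -71, -4  ⇒  2A = -207, A = -103.5.
Then Σ (x_i + x_{i+1})·c_i = -1011, so x̄ = -1011 / (6·(-103.5)) = 337/207.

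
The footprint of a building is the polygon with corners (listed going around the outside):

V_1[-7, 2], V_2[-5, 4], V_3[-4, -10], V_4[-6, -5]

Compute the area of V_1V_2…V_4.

19.5

Σ = (-18) + (66) + (-40) + (-47) = -39
Area = |Σ|/2 = 19.5.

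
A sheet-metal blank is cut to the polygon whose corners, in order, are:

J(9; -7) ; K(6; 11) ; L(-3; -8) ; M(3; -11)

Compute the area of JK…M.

Apply the shoelace formula: 2A = Σ (x_i·y_{i+1} − x_{i+1}·y_i), indices taken mod 4.
Σ = (141) + (-15) + (57) + (78) = 261
Area = |Σ|/2 = 130.5.

130.5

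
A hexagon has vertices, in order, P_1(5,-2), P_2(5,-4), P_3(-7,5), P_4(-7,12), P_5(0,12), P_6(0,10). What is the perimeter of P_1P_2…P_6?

46

|P_1P_2| = √((0)² + (-2)²) = √4 = 2
|P_2P_3| = √((-12)² + (9)²) = √225 = 15
|P_3P_4| = √((0)² + (7)²) = √49 = 7
|P_4P_5| = √((7)² + (0)²) = √49 = 7
|P_5P_6| = √((0)² + (-2)²) = √4 = 2
|P_6P_1| = √((5)² + (-12)²) = √169 = 13
Perimeter = 2 + 15 + 7 + 7 + 2 + 13 = 46.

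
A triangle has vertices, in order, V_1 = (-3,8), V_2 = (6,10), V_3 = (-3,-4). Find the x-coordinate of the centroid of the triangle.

Apply the shoelace (surveyor's) formula. First the cross-terms c_i = x_i·y_{i+1} − x_{i+1}·y_i:
  -78, 6, -36  ⇒  2A = -108, A = -54.
Then Σ (x_i + x_{i+1})·c_i = 0, so x̄ = 0 / (6·(-54)) = 0.

0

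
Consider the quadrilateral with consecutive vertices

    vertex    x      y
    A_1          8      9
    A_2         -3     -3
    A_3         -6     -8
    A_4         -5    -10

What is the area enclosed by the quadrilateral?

32

Apply the shoelace (surveyor's) formula: 2A = Σ (x_i·y_{i+1} − x_{i+1}·y_i), indices taken mod 4.
Cross-terms: 3, 6, 20, 35  ⇒  Σ = 64
Area = |Σ|/2 = 32.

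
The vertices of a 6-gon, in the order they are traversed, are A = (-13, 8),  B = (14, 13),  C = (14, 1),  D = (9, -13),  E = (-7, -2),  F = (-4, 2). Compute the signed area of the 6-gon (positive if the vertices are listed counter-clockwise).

Apply the shoelace formula: 2A = Σ (x_i·y_{i+1} − x_{i+1}·y_i), indices taken mod 6.
Σ = (-281) + (-168) + (-191) + (-109) + (-22) + (-6) = -777
Signed area = Σ/2 = -388.5 (negative ⇒ clockwise traversal).

-388.5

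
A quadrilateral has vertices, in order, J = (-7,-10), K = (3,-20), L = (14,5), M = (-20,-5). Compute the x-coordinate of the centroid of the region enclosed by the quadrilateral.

Apply Gauss's area formula. First the cross-terms c_i = x_i·y_{i+1} − x_{i+1}·y_i:
  170, 295, 30, 165  ⇒  2A = 660, A = 330.
Then Σ (x_i + x_{i+1})·c_i = -300, so x̄ = -300 / (6·330) = -5/33.

-5/33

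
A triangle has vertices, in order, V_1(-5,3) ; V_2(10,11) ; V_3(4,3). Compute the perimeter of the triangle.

|V_1V_2| = √((15)² + (8)²) = √289 = 17
|V_2V_3| = √((-6)² + (-8)²) = √100 = 10
|V_3V_1| = √((-9)² + (0)²) = √81 = 9
Perimeter = 17 + 10 + 9 = 36.

36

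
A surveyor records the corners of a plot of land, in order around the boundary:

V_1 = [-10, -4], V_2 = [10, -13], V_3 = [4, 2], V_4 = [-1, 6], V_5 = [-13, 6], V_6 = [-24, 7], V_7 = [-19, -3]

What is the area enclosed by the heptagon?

322

V_1→V_2: (-10)(-13) − (10)(-4) = 170
V_2→V_3: (10)(2) − (4)(-13) = 72
V_3→V_4: (4)(6) − (-1)(2) = 26
V_4→V_5: (-1)(6) − (-13)(6) = 72
V_5→V_6: (-13)(7) − (-24)(6) = 53
V_6→V_7: (-24)(-3) − (-19)(7) = 205
V_7→V_1: (-19)(-4) − (-10)(-3) = 46
Σ = 644
Area = |Σ|/2 = 322.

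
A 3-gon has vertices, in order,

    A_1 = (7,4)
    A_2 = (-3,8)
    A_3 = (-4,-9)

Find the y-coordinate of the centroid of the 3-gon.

1

Apply the shoelace (surveyor's) formula. First the cross-terms c_i = x_i·y_{i+1} − x_{i+1}·y_i:
  68, 59, 47  ⇒  2A = 174, A = 87.
Then Σ (y_i + y_{i+1})·c_i = 522, so ȳ = 522 / (6·87) = 1.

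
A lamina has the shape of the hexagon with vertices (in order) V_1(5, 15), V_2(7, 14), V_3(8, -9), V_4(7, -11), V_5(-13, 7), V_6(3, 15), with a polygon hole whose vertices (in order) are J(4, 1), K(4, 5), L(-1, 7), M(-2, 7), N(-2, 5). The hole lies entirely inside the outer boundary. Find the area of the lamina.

Outer boundary:
Σ = (-35) + (-175) + (-25) + (-94) + (-216) + (-30) = -575
Area = |Σ|/2 = 287.5.
Hole:
Σ = (16) + (33) + (7) + (4) + (-22) = 38
Area = |Σ|/2 = 19.
Net area = 287.5 − 19 = 268.5.

268.5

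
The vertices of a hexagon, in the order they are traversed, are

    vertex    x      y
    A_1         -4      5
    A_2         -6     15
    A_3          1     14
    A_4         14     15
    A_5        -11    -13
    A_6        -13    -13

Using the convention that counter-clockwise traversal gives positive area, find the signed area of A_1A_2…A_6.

-235

Σ = (-30) + (-99) + (-181) + (-17) + (-26) + (-117) = -470
Signed area = Σ/2 = -235 (negative ⇒ clockwise traversal).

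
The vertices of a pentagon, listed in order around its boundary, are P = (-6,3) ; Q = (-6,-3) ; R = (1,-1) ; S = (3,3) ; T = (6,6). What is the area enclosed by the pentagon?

Apply the shoelace (surveyor's) formula: 2A = Σ (x_i·y_{i+1} − x_{i+1}·y_i), indices taken mod 5.
Cross-terms: 36, 9, 6, 0, 54  ⇒  Σ = 105
Area = |Σ|/2 = 52.5.

52.5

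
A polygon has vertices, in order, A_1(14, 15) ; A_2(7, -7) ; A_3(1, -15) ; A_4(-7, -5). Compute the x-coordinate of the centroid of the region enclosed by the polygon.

Apply the surveyor's formula. First the cross-terms c_i = x_i·y_{i+1} − x_{i+1}·y_i:
  -203, -98, -110, -35  ⇒  2A = -446, A = -223.
Then Σ (x_i + x_{i+1})·c_i = -4632, so x̄ = -4632 / (6·(-223)) = 772/223.

772/223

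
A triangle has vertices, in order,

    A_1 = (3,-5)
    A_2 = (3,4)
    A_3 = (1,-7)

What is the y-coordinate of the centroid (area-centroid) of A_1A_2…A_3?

Apply the shoelace (surveyor's) formula. First the cross-terms c_i = x_i·y_{i+1} − x_{i+1}·y_i:
  27, -25, 16  ⇒  2A = 18, A = 9.
Then Σ (y_i + y_{i+1})·c_i = -144, so ȳ = -144 / (6·9) = -8/3.

-8/3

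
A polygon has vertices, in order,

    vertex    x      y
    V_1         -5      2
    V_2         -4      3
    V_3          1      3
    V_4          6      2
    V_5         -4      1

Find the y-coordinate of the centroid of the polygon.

Apply the surveyor's formula. First the cross-terms c_i = x_i·y_{i+1} − x_{i+1}·y_i:
  -7, -15, -16, 14, -3  ⇒  2A = -27, A = -13.5.
Then Σ (y_i + y_{i+1})·c_i = -172, so ȳ = -172 / (6·(-13.5)) = 172/81.

172/81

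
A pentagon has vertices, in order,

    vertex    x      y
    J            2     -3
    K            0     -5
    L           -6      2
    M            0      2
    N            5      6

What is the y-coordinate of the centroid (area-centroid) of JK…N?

Apply the shoelace formula. First the cross-terms c_i = x_i·y_{i+1} − x_{i+1}·y_i:
  -10, -30, -12, -10, -27  ⇒  2A = -89, A = -44.5.
Then Σ (y_i + y_{i+1})·c_i = -39, so ȳ = -39 / (6·(-44.5)) = 13/89.

13/89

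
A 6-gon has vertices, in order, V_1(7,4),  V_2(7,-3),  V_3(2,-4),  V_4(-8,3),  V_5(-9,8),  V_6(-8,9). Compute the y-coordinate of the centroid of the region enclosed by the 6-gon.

Apply the shoelace (surveyor's) formula. First the cross-terms c_i = x_i·y_{i+1} − x_{i+1}·y_i:
  -49, -22, -26, -37, -17, -95  ⇒  2A = -246, A = -123.
Then Σ (y_i + y_{i+1})·c_i = -1800, so ȳ = -1800 / (6·(-123)) = 100/41.

100/41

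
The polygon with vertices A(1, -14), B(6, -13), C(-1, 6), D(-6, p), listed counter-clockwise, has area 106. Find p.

Write out the shoelace sum; only the two edges meeting at D involve p:
2·Area = [((-1)·p − (-6)·6) + ((-6)·(-14) − 1·p)] + 94
       = -2·p + 214 = 212
⇒ p = 1.

1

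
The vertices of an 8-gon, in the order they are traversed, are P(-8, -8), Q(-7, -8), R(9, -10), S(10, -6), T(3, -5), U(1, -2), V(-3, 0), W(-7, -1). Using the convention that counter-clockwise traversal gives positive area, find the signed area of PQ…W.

Σ = (8) + (142) + (46) + (-32) + (-1) + (-6) + (3) + (48) = 208
Signed area = Σ/2 = 104 (positive ⇒ counter-clockwise traversal).

104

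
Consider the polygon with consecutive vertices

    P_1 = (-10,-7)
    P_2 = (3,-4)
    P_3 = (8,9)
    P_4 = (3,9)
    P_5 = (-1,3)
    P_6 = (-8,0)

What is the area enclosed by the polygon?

Apply the shoelace (surveyor's) formula: 2A = Σ (x_i·y_{i+1} − x_{i+1}·y_i), indices taken mod 6.
P_1→P_2: (-10)(-4) − (3)(-7) = 61
P_2→P_3: (3)(9) − (8)(-4) = 59
P_3→P_4: (8)(9) − (3)(9) = 45
P_4→P_5: (3)(3) − (-1)(9) = 18
P_5→P_6: (-1)(0) − (-8)(3) = 24
P_6→P_1: (-8)(-7) − (-10)(0) = 56
Σ = 263
Area = |Σ|/2 = 131.5.

131.5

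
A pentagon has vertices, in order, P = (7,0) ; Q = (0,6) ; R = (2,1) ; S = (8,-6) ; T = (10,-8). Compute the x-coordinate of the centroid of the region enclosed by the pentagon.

Apply the shoelace formula. First the cross-terms c_i = x_i·y_{i+1} − x_{i+1}·y_i:
  42, -12, -20, -4, 56  ⇒  2A = 62, A = 31.
Then Σ (x_i + x_{i+1})·c_i = 950, so x̄ = 950 / (6·31) = 475/93.

475/93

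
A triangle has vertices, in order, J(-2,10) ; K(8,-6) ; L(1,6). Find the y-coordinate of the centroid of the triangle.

Apply the surveyor's formula. First the cross-terms c_i = x_i·y_{i+1} − x_{i+1}·y_i:
  -68, 54, 22  ⇒  2A = 8, A = 4.
Then Σ (y_i + y_{i+1})·c_i = 80, so ȳ = 80 / (6·4) = 10/3.

10/3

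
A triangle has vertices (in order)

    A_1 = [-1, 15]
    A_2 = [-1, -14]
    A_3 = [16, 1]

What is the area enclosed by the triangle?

A_1→A_2: (-1)(-14) − (-1)(15) = 29
A_2→A_3: (-1)(1) − (16)(-14) = 223
A_3→A_1: (16)(15) − (-1)(1) = 241
Σ = 493
Area = |Σ|/2 = 246.5.

246.5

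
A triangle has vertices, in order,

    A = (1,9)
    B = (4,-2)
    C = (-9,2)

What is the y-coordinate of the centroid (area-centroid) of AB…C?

Apply the shoelace (surveyor's) formula. First the cross-terms c_i = x_i·y_{i+1} − x_{i+1}·y_i:
  -38, -10, -83  ⇒  2A = -131, A = -65.5.
Then Σ (y_i + y_{i+1})·c_i = -1179, so ȳ = -1179 / (6·(-65.5)) = 3.

3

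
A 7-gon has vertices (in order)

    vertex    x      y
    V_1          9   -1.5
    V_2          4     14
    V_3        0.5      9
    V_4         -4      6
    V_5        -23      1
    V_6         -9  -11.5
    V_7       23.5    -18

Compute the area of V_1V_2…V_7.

583.25

Σ = (132) + (29) + (39) + (134) + (273.5) + (432.25) + (126.75) = 1166.5
Area = |Σ|/2 = 583.25.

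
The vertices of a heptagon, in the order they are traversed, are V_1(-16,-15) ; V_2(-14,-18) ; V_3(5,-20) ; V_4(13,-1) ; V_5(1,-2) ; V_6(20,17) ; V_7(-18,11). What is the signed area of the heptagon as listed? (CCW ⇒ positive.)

V_1→V_2: (-16)(-18) − (-14)(-15) = 78
V_2→V_3: (-14)(-20) − (5)(-18) = 370
V_3→V_4: (5)(-1) − (13)(-20) = 255
V_4→V_5: (13)(-2) − (1)(-1) = -25
V_5→V_6: (1)(17) − (20)(-2) = 57
V_6→V_7: (20)(11) − (-18)(17) = 526
V_7→V_1: (-18)(-15) − (-16)(11) = 446
Σ = 1707
Signed area = Σ/2 = 853.5 (positive ⇒ counter-clockwise traversal).

853.5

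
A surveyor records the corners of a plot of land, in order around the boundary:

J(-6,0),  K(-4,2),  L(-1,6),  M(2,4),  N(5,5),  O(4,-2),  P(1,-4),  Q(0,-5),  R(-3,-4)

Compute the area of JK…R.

74

Apply the surveyor's formula: 2A = Σ (x_i·y_{i+1} − x_{i+1}·y_i), indices taken mod 9.
Σ = (-12) + (-22) + (-16) + (-10) + (-30) + (-14) + (-5) + (-15) + (-24) = -148
Area = |Σ|/2 = 74.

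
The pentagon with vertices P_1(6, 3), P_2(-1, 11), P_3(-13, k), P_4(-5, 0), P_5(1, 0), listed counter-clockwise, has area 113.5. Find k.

3

Write out the shoelace sum; only the two edges meeting at P_3 involve k:
2·Area = [((-1)·k − (-13)·11) + ((-13)·0 − (-5)·k)] + 72
       = 4·k + 215 = 227
⇒ k = 3.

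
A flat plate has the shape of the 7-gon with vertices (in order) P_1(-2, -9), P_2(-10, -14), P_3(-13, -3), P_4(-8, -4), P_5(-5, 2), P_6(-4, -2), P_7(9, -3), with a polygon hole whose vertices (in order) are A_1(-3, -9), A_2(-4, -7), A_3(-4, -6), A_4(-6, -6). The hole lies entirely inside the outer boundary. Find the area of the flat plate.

Outer boundary:
Apply the shoelace formula: 2A = Σ (x_i·y_{i+1} − x_{i+1}·y_i), indices taken mod 7.
P_1→P_2: (-2)(-14) − (-10)(-9) = -62
P_2→P_3: (-10)(-3) − (-13)(-14) = -152
P_3→P_4: (-13)(-4) − (-8)(-3) = 28
P_4→P_5: (-8)(2) − (-5)(-4) = -36
P_5→P_6: (-5)(-2) − (-4)(2) = 18
P_6→P_7: (-4)(-3) − (9)(-2) = 30
P_7→P_1: (9)(-9) − (-2)(-3) = -87
Σ = -261
Area = |Σ|/2 = 130.5.
Hole:
Apply Gauss's area formula: 2A = Σ (x_i·y_{i+1} − x_{i+1}·y_i), indices taken mod 4.
A_1→A_2: (-3)(-7) − (-4)(-9) = -15
A_2→A_3: (-4)(-6) − (-4)(-7) = -4
A_3→A_4: (-4)(-6) − (-6)(-6) = -12
A_4→A_1: (-6)(-9) − (-3)(-6) = 36
Σ = 5
Area = |Σ|/2 = 2.5.
Net area = 130.5 − 2.5 = 128.

128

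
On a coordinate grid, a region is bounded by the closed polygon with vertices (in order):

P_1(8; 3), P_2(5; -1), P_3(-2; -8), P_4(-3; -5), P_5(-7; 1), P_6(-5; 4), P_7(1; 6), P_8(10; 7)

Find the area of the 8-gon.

126.5

Apply the shoelace (surveyor's) formula: 2A = Σ (x_i·y_{i+1} − x_{i+1}·y_i), indices taken mod 8.
Cross-terms: -23, -42, -14, -38, -23, -34, -53, -26  ⇒  Σ = -253
Area = |Σ|/2 = 126.5.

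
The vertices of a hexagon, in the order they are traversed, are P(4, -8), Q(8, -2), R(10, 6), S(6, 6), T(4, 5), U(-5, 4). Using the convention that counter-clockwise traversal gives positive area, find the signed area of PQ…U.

109.5

Apply the shoelace (surveyor's) formula: 2A = Σ (x_i·y_{i+1} − x_{i+1}·y_i), indices taken mod 6.
P→Q: (4)(-2) − (8)(-8) = 56
Q→R: (8)(6) − (10)(-2) = 68
R→S: (10)(6) − (6)(6) = 24
S→T: (6)(5) − (4)(6) = 6
T→U: (4)(4) − (-5)(5) = 41
U→P: (-5)(-8) − (4)(4) = 24
Σ = 219
Signed area = Σ/2 = 109.5 (positive ⇒ counter-clockwise traversal).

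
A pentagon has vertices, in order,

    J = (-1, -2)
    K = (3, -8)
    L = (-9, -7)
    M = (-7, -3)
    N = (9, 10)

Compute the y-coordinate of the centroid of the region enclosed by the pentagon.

-185/76

Apply the shoelace formula. First the cross-terms c_i = x_i·y_{i+1} − x_{i+1}·y_i:
  14, -93, -22, -43, -8  ⇒  2A = -152, A = -76.
Then Σ (y_i + y_{i+1})·c_i = 1110, so ȳ = 1110 / (6·(-76)) = -185/76.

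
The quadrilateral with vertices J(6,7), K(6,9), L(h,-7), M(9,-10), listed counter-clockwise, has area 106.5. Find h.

-3

Write out the shoelace sum; only the two edges meeting at L involve h:
2·Area = [(6·(-7) − h·9) + (h·(-10) − 9·(-7))] + 135
       = -19·h + 156 = 213
⇒ h = -3.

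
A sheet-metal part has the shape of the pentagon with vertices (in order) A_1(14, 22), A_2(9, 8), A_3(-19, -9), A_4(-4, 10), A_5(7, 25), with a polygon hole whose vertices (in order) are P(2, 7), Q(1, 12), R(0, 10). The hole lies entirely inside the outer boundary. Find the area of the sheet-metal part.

300

Outer boundary:
A_1→A_2: (14)(8) − (9)(22) = -86
A_2→A_3: (9)(-9) − (-19)(8) = 71
A_3→A_4: (-19)(10) − (-4)(-9) = -226
A_4→A_5: (-4)(25) − (7)(10) = -170
A_5→A_1: (7)(22) − (14)(25) = -196
Σ = -607
Area = |Σ|/2 = 303.5.
Hole:
Apply the surveyor's formula: 2A = Σ (x_i·y_{i+1} − x_{i+1}·y_i), indices taken mod 3.
P→Q: (2)(12) − (1)(7) = 17
Q→R: (1)(10) − (0)(12) = 10
R→P: (0)(7) − (2)(10) = -20
Σ = 7
Area = |Σ|/2 = 3.5.
Net area = 303.5 − 3.5 = 300.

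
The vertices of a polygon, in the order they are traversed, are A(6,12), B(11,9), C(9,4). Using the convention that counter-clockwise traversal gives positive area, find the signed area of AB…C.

-15.5

Apply the shoelace (surveyor's) formula: 2A = Σ (x_i·y_{i+1} − x_{i+1}·y_i), indices taken mod 3.
A→B: (6)(9) − (11)(12) = -78
B→C: (11)(4) − (9)(9) = -37
C→A: (9)(12) − (6)(4) = 84
Σ = -31
Signed area = Σ/2 = -15.5 (negative ⇒ clockwise traversal).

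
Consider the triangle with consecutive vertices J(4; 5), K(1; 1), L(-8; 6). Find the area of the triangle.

25.5

Apply Gauss's area formula: 2A = Σ (x_i·y_{i+1} − x_{i+1}·y_i), indices taken mod 3.
Σ = (-1) + (14) + (-64) = -51
Area = |Σ|/2 = 25.5.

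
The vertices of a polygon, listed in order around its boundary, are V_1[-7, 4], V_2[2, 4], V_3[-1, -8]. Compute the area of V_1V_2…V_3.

Σ = (-36) + (-12) + (-60) = -108
Area = |Σ|/2 = 54.

54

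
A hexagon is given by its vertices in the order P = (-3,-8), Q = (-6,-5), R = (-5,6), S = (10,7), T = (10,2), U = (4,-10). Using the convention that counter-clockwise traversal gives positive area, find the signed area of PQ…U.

P→Q: (-3)(-5) − (-6)(-8) = -33
Q→R: (-6)(6) − (-5)(-5) = -61
R→S: (-5)(7) − (10)(6) = -95
S→T: (10)(2) − (10)(7) = -50
T→U: (10)(-10) − (4)(2) = -108
U→P: (4)(-8) − (-3)(-10) = -62
Σ = -409
Signed area = Σ/2 = -204.5 (negative ⇒ clockwise traversal).

-204.5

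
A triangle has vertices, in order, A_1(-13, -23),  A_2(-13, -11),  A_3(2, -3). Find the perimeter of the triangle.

54

|A_1A_2| = √((0)² + (12)²) = √144 = 12
|A_2A_3| = √((15)² + (8)²) = √289 = 17
|A_3A_1| = √((-15)² + (-20)²) = √625 = 25
Perimeter = 12 + 17 + 25 = 54.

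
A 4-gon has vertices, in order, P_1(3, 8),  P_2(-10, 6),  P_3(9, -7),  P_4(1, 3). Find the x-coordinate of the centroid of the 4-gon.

-122/147

Apply the shoelace (surveyor's) formula. First the cross-terms c_i = x_i·y_{i+1} − x_{i+1}·y_i:
  98, 16, 34, -1  ⇒  2A = 147, A = 73.5.
Then Σ (x_i + x_{i+1})·c_i = -366, so x̄ = -366 / (6·73.5) = -122/147.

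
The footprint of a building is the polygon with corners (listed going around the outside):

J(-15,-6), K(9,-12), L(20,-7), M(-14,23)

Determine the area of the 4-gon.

Apply the shoelace formula: 2A = Σ (x_i·y_{i+1} − x_{i+1}·y_i), indices taken mod 4.
Σ = (234) + (177) + (362) + (429) = 1202
Area = |Σ|/2 = 601.

601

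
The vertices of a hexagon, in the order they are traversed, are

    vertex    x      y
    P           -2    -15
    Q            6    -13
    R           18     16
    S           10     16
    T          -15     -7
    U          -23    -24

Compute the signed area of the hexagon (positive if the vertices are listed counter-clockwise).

620

Cross-terms: 116, 330, 128, 170, 199, 297  ⇒  Σ = 1240
Signed area = Σ/2 = 620 (positive ⇒ counter-clockwise traversal).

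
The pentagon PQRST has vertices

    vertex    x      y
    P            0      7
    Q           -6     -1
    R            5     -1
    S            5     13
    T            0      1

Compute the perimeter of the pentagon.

|PQ| = √((-6)² + (-8)²) = √100 = 10
|QR| = √((11)² + (0)²) = √121 = 11
|RS| = √((0)² + (14)²) = √196 = 14
|ST| = √((-5)² + (-12)²) = √169 = 13
|TP| = √((0)² + (6)²) = √36 = 6
Perimeter = 10 + 11 + 14 + 13 + 6 = 54.

54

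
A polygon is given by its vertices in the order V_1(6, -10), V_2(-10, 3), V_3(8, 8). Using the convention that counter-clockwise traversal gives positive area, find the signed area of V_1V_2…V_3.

-157

Σ = (-82) + (-104) + (-128) = -314
Signed area = Σ/2 = -157 (negative ⇒ clockwise traversal).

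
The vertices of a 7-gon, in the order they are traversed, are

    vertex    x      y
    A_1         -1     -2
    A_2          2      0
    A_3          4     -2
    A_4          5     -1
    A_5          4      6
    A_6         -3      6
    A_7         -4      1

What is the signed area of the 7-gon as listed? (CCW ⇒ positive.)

56

Apply Gauss's area formula: 2A = Σ (x_i·y_{i+1} − x_{i+1}·y_i), indices taken mod 7.
Σ = (4) + (-4) + (6) + (34) + (42) + (21) + (9) = 112
Signed area = Σ/2 = 56 (positive ⇒ counter-clockwise traversal).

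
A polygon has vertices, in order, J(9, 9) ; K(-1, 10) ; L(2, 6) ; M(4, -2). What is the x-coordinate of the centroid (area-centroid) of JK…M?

1300/297

Apply the shoelace (surveyor's) formula. First the cross-terms c_i = x_i·y_{i+1} − x_{i+1}·y_i:
  99, -26, -28, 54  ⇒  2A = 99, A = 49.5.
Then Σ (x_i + x_{i+1})·c_i = 1300, so x̄ = 1300 / (6·49.5) = 1300/297.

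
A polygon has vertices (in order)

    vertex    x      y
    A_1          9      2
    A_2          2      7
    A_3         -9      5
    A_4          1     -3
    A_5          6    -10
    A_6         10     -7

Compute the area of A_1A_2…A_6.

Apply the shoelace (surveyor's) formula: 2A = Σ (x_i·y_{i+1} − x_{i+1}·y_i), indices taken mod 6.
A_1→A_2: (9)(7) − (2)(2) = 59
A_2→A_3: (2)(5) − (-9)(7) = 73
A_3→A_4: (-9)(-3) − (1)(5) = 22
A_4→A_5: (1)(-10) − (6)(-3) = 8
A_5→A_6: (6)(-7) − (10)(-10) = 58
A_6→A_1: (10)(2) − (9)(-7) = 83
Σ = 303
Area = |Σ|/2 = 151.5.

151.5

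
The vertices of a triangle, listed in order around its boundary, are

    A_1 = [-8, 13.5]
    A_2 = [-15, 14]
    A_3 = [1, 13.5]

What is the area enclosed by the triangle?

2.25

Σ = (90.5) + (-216.5) + (121.5) = -4.5
Area = |Σ|/2 = 2.25.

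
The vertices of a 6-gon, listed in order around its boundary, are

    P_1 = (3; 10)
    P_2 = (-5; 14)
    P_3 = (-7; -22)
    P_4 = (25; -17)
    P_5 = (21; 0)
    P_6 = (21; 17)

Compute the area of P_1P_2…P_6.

921

Apply Gauss's area formula: 2A = Σ (x_i·y_{i+1} − x_{i+1}·y_i), indices taken mod 6.
Σ = (92) + (208) + (669) + (357) + (357) + (159) = 1842
Area = |Σ|/2 = 921.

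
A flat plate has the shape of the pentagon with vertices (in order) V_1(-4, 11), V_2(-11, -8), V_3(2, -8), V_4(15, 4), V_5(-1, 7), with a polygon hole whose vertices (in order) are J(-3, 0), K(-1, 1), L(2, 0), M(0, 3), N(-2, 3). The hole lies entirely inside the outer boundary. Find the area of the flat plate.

Outer boundary:
Apply Gauss's area formula: 2A = Σ (x_i·y_{i+1} − x_{i+1}·y_i), indices taken mod 5.
V_1→V_2: (-4)(-8) − (-11)(11) = 153
V_2→V_3: (-11)(-8) − (2)(-8) = 104
V_3→V_4: (2)(4) − (15)(-8) = 128
V_4→V_5: (15)(7) − (-1)(4) = 109
V_5→V_1: (-1)(11) − (-4)(7) = 17
Σ = 511
Area = |Σ|/2 = 255.5.
Hole:
Σ = (-3) + (-2) + (6) + (6) + (9) = 16
Area = |Σ|/2 = 8.
Net area = 255.5 − 8 = 247.5.

247.5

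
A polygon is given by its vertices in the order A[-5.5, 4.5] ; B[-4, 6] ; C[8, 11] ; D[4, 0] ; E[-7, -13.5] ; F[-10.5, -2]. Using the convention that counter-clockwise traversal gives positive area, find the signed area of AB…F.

Apply the shoelace (surveyor's) formula: 2A = Σ (x_i·y_{i+1} − x_{i+1}·y_i), indices taken mod 6.
Σ = (-15) + (-92) + (-44) + (-54) + (-127.75) + (-58.25) = -391
Signed area = Σ/2 = -195.5 (negative ⇒ clockwise traversal).

-195.5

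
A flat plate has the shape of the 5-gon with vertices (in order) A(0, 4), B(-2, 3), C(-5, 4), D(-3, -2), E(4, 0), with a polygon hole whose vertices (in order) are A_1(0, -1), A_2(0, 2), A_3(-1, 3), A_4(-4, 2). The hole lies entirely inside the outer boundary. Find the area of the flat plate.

22.5

Outer boundary:
Apply the shoelace (surveyor's) formula: 2A = Σ (x_i·y_{i+1} − x_{i+1}·y_i), indices taken mod 5.
Σ = (8) + (7) + (22) + (8) + (16) = 61
Area = |Σ|/2 = 30.5.
Hole:
Σ = (0) + (2) + (10) + (4) = 16
Area = |Σ|/2 = 8.
Net area = 30.5 − 8 = 22.5.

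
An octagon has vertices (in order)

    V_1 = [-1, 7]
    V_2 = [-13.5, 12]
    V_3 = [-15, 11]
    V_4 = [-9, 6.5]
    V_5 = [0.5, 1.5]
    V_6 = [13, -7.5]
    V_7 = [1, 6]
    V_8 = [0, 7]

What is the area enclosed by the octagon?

Apply the shoelace formula: 2A = Σ (x_i·y_{i+1} − x_{i+1}·y_i), indices taken mod 8.
Σ = (82.5) + (31.5) + (1.5) + (-16.75) + (-23.25) + (85.5) + (7) + (7) = 175
Area = |Σ|/2 = 87.5.

87.5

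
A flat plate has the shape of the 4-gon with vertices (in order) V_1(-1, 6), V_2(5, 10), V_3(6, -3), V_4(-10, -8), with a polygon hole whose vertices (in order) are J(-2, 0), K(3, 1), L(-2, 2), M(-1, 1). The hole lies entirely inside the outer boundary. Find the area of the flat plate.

Outer boundary:
V_1→V_2: (-1)(10) − (5)(6) = -40
V_2→V_3: (5)(-3) − (6)(10) = -75
V_3→V_4: (6)(-8) − (-10)(-3) = -78
V_4→V_1: (-10)(6) − (-1)(-8) = -68
Σ = -261
Area = |Σ|/2 = 130.5.
Hole:
Σ = (-2) + (8) + (0) + (2) = 8
Area = |Σ|/2 = 4.
Net area = 130.5 − 4 = 126.5.

126.5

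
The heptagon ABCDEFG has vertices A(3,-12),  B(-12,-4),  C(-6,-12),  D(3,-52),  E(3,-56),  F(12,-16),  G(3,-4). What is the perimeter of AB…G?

136

|AB| = √((-15)² + (8)²) = √289 = 17
|BC| = √((6)² + (-8)²) = √100 = 10
|CD| = √((9)² + (-40)²) = √1681 = 41
|DE| = √((0)² + (-4)²) = √16 = 4
|EF| = √((9)² + (40)²) = √1681 = 41
|FG| = √((-9)² + (12)²) = √225 = 15
|GA| = √((0)² + (-8)²) = √64 = 8
Perimeter = 17 + 10 + 41 + 4 + 41 + 15 + 8 = 136.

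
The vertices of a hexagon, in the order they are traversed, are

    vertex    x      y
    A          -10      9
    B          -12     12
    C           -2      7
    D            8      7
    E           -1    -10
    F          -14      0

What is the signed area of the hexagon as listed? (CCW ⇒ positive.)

Apply the shoelace formula: 2A = Σ (x_i·y_{i+1} − x_{i+1}·y_i), indices taken mod 6.
Cross-terms: -12, -60, -70, -73, -140, -126  ⇒  Σ = -481
Signed area = Σ/2 = -240.5 (negative ⇒ clockwise traversal).

-240.5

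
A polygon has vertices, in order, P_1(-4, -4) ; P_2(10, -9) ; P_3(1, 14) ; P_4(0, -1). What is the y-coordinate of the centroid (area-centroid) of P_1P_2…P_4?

-59/165

Apply the shoelace formula. First the cross-terms c_i = x_i·y_{i+1} − x_{i+1}·y_i:
  76, 149, -1, -4  ⇒  2A = 220, A = 110.
Then Σ (y_i + y_{i+1})·c_i = -236, so ȳ = -236 / (6·110) = -59/165.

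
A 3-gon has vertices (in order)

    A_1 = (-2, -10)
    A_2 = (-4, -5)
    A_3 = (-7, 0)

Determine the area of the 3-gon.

Apply the surveyor's formula: 2A = Σ (x_i·y_{i+1} − x_{i+1}·y_i), indices taken mod 3.
Σ = (-30) + (-35) + (70) = 5
Area = |Σ|/2 = 2.5.

2.5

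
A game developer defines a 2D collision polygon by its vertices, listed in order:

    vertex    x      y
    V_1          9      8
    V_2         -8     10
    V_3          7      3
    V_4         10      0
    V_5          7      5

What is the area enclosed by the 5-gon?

45.5

Apply the shoelace formula: 2A = Σ (x_i·y_{i+1} − x_{i+1}·y_i), indices taken mod 5.
Cross-terms: 154, -94, -30, 50, 11  ⇒  Σ = 91
Area = |Σ|/2 = 45.5.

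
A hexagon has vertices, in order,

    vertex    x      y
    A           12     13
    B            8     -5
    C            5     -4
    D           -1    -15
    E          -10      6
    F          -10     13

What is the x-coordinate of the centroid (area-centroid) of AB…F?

0.5

Apply the shoelace (surveyor's) formula. First the cross-terms c_i = x_i·y_{i+1} − x_{i+1}·y_i:
  -164, -7, -79, -156, -70, -286  ⇒  2A = -762, A = -381.
Then Σ (x_i + x_{i+1})·c_i = -1143, so x̄ = -1143 / (6·(-381)) = 0.5.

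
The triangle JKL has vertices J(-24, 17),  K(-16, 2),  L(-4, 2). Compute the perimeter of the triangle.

54

|JK| = √((8)² + (-15)²) = √289 = 17
|KL| = √((12)² + (0)²) = √144 = 12
|LJ| = √((-20)² + (15)²) = √625 = 25
Perimeter = 17 + 12 + 25 = 54.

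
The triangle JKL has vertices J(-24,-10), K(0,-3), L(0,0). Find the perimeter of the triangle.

54

|JK| = √((24)² + (7)²) = √625 = 25
|KL| = √((0)² + (3)²) = √9 = 3
|LJ| = √((-24)² + (-10)²) = √676 = 26
Perimeter = 25 + 3 + 26 = 54.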